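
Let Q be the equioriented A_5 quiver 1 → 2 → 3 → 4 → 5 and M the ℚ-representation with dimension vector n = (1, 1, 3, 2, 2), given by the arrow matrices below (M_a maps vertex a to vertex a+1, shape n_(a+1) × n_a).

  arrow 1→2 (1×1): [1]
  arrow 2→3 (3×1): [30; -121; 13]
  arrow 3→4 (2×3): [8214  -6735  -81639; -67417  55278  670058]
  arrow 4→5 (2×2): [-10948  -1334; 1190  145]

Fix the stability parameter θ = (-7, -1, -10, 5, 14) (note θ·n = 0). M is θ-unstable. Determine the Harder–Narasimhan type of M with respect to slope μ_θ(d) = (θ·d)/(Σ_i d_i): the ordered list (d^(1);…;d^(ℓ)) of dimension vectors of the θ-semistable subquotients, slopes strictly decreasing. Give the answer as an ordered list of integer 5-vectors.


Via rank(M_{q-1}∘⋯∘M_p): M ≅ I[1,5], I[3,3], I[3,4], I[5,5].
μ_θ-semistable layers: μ^(1)=14; μ^(2)=5; μ^(3)=-11/2; μ^(4)=-7; μ^(5)=-10

((0, 0, 0, 0, 2); (0, 0, 0, 2, 0); (0, 1, 1, 0, 0); (1, 0, 0, 0, 0); (0, 0, 2, 0, 0))


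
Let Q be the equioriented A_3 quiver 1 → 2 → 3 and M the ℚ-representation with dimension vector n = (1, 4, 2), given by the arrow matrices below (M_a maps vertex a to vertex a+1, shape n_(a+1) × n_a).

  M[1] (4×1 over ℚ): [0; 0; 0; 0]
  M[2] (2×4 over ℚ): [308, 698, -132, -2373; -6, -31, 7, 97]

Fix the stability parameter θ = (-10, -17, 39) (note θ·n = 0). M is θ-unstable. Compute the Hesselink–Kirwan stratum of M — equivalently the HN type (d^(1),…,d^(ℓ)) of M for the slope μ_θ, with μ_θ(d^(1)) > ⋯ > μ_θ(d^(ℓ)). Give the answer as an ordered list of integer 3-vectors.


Barcode: M ≅ I[1,1], I[2,2]^2, I[2,3]^2. HN layers by μ_θ (3 steps, strictly decreasing):
  μ^(1)=39; μ^(2)=-10; μ^(3)=-17

((0, 0, 2); (1, 0, 0); (0, 4, 0))


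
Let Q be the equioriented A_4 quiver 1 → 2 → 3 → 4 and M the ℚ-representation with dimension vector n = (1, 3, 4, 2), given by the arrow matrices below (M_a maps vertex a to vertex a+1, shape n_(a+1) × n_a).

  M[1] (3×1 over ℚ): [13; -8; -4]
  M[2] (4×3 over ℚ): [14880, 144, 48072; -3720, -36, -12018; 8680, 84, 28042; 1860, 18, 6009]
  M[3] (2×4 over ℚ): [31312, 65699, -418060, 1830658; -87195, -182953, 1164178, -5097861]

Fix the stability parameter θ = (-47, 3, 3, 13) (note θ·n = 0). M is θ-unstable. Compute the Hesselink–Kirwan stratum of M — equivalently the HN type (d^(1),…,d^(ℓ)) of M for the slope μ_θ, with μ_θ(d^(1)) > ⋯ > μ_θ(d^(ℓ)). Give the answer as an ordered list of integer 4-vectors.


Via rank(M_{q-1}∘⋯∘M_p): M ≅ I[1,2], I[2,2], I[2,4], I[3,3]^2, I[3,4].
μ_θ-semistable layers: μ^(1)=13; μ^(2)=3; μ^(3)=-47

((0, 0, 0, 2); (0, 3, 4, 0); (1, 0, 0, 0))


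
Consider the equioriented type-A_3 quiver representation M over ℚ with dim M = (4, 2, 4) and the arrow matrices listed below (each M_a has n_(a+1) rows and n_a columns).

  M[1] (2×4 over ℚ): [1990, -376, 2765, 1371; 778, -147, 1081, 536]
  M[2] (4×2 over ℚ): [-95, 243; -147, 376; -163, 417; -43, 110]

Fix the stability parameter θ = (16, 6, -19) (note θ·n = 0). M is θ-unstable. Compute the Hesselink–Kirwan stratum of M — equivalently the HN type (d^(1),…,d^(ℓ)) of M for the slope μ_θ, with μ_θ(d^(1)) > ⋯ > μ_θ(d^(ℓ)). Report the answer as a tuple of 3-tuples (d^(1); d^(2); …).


Interval decomposition of M: I[1,1]^2, I[1,3]^2, I[3,3]^2.
HN type (ℓ=3): μ^(1)=16; μ^(2)=1; μ^(3)=-19

((2, 0, 0); (2, 2, 2); (0, 0, 2))


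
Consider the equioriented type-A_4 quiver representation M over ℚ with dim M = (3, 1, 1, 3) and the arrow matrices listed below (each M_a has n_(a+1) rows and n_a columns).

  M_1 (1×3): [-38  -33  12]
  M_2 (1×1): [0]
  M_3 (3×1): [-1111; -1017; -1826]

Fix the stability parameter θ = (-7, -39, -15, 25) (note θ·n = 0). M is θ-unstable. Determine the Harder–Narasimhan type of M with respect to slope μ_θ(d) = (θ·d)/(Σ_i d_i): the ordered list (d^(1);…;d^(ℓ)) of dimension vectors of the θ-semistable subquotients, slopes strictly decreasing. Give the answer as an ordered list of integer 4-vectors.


Barcode: M ≅ I[1,1]^2, I[1,2], I[3,4], I[4,4]^2. HN layers by μ_θ (4 steps, strictly decreasing):
  μ^(1)=25; μ^(2)=-7; μ^(3)=-15; μ^(4)=-23

((0, 0, 0, 3); (2, 0, 0, 0); (0, 0, 1, 0); (1, 1, 0, 0))


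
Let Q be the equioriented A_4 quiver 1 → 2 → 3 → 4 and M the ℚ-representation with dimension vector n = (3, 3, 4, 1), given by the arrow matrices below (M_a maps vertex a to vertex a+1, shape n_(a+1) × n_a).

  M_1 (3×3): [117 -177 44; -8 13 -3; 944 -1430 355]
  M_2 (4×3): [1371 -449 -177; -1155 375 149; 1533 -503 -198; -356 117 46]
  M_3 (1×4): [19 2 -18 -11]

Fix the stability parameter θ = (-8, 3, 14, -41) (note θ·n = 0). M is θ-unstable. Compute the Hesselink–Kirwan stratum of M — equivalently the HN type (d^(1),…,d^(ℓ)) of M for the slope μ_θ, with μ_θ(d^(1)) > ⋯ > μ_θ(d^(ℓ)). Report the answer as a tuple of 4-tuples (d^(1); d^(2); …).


Interval decomposition of M: I[1,3]^2, I[1,4], I[3,3].
HN type (ℓ=3): μ^(1)=14; μ^(2)=3; μ^(3)=-8

((0, 0, 3, 0); (0, 2, 0, 0); (3, 1, 1, 1))


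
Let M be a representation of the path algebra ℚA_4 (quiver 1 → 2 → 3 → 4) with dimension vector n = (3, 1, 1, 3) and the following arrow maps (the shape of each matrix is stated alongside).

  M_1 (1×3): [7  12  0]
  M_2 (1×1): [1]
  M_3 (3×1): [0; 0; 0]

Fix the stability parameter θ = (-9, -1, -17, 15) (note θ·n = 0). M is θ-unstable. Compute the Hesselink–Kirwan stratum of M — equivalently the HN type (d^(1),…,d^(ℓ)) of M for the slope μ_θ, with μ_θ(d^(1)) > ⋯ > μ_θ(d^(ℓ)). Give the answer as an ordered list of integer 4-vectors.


Interval decomposition of M: I[1,1]^2, I[1,3], I[4,4]^3.
HN type (ℓ=2): μ^(1)=15; μ^(2)=-9

((0, 0, 0, 3); (3, 1, 1, 0))


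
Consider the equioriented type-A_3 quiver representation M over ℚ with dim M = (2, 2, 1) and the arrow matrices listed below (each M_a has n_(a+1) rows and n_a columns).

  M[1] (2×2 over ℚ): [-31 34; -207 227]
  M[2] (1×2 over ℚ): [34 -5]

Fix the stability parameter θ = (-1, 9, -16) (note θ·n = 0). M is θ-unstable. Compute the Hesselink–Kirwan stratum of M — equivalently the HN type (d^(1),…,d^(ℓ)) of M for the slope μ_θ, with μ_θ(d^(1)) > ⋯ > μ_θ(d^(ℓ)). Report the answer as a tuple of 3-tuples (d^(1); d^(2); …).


Via rank(M_{q-1}∘⋯∘M_p): M ≅ I[1,2], I[1,3].
μ_θ-semistable layers: μ^(1)=9; μ^(2)=-1; μ^(3)=-8/3

((0, 1, 0); (1, 0, 0); (1, 1, 1))


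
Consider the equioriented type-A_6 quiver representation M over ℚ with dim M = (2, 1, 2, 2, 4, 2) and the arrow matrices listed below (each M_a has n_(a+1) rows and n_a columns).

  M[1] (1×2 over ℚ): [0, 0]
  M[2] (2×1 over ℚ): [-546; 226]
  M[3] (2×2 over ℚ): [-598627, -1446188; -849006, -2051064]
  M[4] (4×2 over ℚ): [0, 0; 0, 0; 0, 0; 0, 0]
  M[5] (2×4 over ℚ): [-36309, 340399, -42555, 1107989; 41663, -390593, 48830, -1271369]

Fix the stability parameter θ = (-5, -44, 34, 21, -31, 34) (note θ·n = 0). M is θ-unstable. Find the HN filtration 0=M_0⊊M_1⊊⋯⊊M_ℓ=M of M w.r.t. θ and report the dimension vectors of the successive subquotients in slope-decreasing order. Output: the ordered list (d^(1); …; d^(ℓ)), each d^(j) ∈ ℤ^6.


Via rank(M_{q-1}∘⋯∘M_p): M ≅ I[1,1]^2, I[2,4], I[3,3], I[4,4], I[5,5]^2, I[5,6]^2.
μ_θ-semistable layers: μ^(1)=34; μ^(2)=55/2; μ^(3)=21; μ^(4)=-5; μ^(5)=-31; μ^(6)=-44

((0, 0, 1, 0, 0, 2); (0, 0, 1, 1, 0, 0); (0, 0, 0, 1, 0, 0); (2, 0, 0, 0, 0, 0); (0, 0, 0, 0, 4, 0); (0, 1, 0, 0, 0, 0))


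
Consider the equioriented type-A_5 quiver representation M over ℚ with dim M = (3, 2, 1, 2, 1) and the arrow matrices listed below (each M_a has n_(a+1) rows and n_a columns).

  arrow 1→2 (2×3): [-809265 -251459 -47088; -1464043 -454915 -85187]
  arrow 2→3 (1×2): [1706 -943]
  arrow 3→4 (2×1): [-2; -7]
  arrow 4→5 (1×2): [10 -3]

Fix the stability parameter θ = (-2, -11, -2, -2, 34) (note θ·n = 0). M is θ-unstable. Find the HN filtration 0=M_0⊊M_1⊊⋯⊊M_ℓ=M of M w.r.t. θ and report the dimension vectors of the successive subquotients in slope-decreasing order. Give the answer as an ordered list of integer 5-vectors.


Interval decomposition of M: I[1,1], I[1,2], I[1,5], I[4,4].
HN type (ℓ=3): μ^(1)=34; μ^(2)=-2; μ^(3)=-13/2

((0, 0, 0, 0, 1); (1, 0, 1, 2, 0); (2, 2, 0, 0, 0))


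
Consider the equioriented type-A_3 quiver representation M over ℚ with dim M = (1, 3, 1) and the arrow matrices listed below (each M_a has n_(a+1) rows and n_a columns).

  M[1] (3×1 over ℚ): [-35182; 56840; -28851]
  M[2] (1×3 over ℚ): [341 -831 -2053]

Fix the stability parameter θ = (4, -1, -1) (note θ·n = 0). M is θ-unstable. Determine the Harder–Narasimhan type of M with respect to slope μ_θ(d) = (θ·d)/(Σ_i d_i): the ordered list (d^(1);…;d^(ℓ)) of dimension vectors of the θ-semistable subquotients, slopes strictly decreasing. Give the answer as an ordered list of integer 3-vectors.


Interval decomposition of M: I[1,3], I[2,2]^2.
HN type (ℓ=2): μ^(1)=2/3; μ^(2)=-1

((1, 1, 1); (0, 2, 0))


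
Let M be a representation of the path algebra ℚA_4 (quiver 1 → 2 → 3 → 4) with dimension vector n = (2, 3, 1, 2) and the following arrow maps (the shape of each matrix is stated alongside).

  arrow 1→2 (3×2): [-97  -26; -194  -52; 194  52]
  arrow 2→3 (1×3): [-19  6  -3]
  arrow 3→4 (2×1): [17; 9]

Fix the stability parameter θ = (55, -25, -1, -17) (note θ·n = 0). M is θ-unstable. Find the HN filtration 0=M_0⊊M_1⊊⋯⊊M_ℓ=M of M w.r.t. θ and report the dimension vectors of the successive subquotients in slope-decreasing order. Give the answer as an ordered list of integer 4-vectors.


Barcode: M ≅ I[1,1], I[1,4], I[2,2]^2, I[4,4]. HN layers by μ_θ (4 steps, strictly decreasing):
  μ^(1)=55; μ^(2)=3; μ^(3)=-17; μ^(4)=-25

((1, 0, 0, 0); (1, 1, 1, 1); (0, 0, 0, 1); (0, 2, 0, 0))


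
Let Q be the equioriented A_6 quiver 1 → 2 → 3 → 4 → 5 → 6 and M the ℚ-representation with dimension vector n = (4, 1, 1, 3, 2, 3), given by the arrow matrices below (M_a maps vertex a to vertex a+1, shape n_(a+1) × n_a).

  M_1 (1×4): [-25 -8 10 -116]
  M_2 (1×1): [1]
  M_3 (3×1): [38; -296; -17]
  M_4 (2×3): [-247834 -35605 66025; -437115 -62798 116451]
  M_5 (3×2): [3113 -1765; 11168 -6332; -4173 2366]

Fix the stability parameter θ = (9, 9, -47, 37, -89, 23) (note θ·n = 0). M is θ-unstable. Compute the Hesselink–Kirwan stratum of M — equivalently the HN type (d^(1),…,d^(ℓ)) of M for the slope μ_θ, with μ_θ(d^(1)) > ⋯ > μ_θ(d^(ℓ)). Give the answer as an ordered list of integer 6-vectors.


Interval decomposition of M: I[1,1]^3, I[1,6], I[4,4], I[4,6], I[6,6].
HN type (ℓ=5): μ^(1)=37; μ^(2)=23; μ^(3)=9; μ^(4)=-81/5; μ^(5)=-26

((0, 0, 0, 1, 0, 0); (0, 0, 0, 0, 0, 3); (3, 0, 0, 0, 0, 0); (1, 1, 1, 1, 1, 0); (0, 0, 0, 1, 1, 0))


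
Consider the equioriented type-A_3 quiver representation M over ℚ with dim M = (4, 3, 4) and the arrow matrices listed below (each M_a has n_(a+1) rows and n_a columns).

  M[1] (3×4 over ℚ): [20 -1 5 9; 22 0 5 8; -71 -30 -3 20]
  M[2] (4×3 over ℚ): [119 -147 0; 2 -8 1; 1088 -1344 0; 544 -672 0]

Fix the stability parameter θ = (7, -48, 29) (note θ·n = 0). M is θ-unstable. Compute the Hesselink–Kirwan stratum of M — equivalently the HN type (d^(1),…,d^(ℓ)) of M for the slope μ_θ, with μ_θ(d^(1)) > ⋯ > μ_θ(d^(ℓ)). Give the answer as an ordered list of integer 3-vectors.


Via rank(M_{q-1}∘⋯∘M_p): M ≅ I[1,1], I[1,2], I[1,3]^2, I[3,3]^2.
μ_θ-semistable layers: μ^(1)=29; μ^(2)=7; μ^(3)=-41/2

((0, 0, 4); (1, 0, 0); (3, 3, 0))


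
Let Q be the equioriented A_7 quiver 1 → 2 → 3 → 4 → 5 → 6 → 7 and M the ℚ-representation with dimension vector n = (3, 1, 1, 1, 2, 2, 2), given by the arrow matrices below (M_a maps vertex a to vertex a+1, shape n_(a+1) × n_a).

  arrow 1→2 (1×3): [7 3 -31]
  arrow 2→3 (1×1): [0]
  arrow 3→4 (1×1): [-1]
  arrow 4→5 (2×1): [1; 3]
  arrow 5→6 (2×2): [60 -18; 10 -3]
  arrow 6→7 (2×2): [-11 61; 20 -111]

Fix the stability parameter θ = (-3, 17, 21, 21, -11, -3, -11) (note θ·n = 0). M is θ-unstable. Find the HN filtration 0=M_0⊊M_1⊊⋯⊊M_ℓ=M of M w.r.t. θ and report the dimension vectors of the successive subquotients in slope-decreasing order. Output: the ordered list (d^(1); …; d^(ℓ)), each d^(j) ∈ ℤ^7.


Interval decomposition of M: I[1,1]^2, I[1,2], I[3,7], I[5,5], I[6,7].
HN type (ℓ=5): μ^(1)=17; μ^(2)=17/5; μ^(3)=-3; μ^(4)=-7; μ^(5)=-11

((0, 1, 0, 0, 0, 0, 0); (0, 0, 1, 1, 1, 1, 1); (3, 0, 0, 0, 0, 0, 0); (0, 0, 0, 0, 0, 1, 1); (0, 0, 0, 0, 1, 0, 0))


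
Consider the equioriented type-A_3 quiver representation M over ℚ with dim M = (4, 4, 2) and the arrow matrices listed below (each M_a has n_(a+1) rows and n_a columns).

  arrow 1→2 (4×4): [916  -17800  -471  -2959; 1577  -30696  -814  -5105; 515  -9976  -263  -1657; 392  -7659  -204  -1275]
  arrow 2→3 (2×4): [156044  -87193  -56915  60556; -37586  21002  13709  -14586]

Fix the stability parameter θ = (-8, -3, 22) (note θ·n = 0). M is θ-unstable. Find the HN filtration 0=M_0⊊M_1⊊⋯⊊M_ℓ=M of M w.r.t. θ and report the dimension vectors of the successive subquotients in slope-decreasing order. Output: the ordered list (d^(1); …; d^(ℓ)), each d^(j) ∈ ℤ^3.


Barcode: M ≅ I[1,2]^2, I[1,3]^2. HN layers by μ_θ (3 steps, strictly decreasing):
  μ^(1)=22; μ^(2)=-3; μ^(3)=-8

((0, 0, 2); (0, 4, 0); (4, 0, 0))


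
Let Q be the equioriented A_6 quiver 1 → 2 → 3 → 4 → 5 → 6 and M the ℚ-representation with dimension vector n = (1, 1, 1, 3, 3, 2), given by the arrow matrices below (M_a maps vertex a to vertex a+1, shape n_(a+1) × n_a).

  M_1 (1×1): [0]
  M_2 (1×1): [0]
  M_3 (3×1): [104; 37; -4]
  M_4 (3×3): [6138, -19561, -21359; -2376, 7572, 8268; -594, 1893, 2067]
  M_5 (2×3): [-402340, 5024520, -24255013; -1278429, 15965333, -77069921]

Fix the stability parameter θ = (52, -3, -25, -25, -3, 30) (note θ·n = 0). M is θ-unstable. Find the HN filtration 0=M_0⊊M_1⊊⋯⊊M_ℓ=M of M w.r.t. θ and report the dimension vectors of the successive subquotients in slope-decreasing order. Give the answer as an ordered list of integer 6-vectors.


Barcode: M ≅ I[1,1], I[2,2], I[3,6], I[4,4]^2, I[5,5], I[5,6]. HN layers by μ_θ (4 steps, strictly decreasing):
  μ^(1)=52; μ^(2)=30; μ^(3)=-3; μ^(4)=-25

((1, 0, 0, 0, 0, 0); (0, 0, 0, 0, 0, 2); (0, 1, 0, 0, 3, 0); (0, 0, 1, 3, 0, 0))


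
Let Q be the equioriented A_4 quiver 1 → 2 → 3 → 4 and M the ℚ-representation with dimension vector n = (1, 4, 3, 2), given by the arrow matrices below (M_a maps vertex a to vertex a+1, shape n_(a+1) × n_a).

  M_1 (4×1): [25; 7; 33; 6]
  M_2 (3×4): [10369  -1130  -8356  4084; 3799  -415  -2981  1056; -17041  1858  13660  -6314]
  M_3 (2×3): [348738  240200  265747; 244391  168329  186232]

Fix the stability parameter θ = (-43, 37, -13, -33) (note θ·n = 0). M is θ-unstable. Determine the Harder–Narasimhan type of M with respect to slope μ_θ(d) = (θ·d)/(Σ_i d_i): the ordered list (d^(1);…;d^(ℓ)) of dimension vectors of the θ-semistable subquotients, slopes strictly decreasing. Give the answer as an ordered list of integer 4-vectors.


Via rank(M_{q-1}∘⋯∘M_p): M ≅ I[1,4], I[2,2], I[2,3], I[2,4].
μ_θ-semistable layers: μ^(1)=37; μ^(2)=12; μ^(3)=-3; μ^(4)=-43

((0, 1, 0, 0); (0, 1, 1, 0); (0, 2, 2, 2); (1, 0, 0, 0))


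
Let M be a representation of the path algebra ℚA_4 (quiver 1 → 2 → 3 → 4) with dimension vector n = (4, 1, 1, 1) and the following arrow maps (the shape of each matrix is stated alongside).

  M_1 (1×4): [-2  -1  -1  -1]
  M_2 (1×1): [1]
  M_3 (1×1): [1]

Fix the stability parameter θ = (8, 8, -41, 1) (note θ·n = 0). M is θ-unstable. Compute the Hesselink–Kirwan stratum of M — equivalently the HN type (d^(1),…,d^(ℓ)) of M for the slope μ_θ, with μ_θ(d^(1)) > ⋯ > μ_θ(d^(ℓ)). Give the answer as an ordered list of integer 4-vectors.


Interval decomposition of M: I[1,1]^3, I[1,4].
HN type (ℓ=3): μ^(1)=8; μ^(2)=1; μ^(3)=-25/3

((3, 0, 0, 0); (0, 0, 0, 1); (1, 1, 1, 0))


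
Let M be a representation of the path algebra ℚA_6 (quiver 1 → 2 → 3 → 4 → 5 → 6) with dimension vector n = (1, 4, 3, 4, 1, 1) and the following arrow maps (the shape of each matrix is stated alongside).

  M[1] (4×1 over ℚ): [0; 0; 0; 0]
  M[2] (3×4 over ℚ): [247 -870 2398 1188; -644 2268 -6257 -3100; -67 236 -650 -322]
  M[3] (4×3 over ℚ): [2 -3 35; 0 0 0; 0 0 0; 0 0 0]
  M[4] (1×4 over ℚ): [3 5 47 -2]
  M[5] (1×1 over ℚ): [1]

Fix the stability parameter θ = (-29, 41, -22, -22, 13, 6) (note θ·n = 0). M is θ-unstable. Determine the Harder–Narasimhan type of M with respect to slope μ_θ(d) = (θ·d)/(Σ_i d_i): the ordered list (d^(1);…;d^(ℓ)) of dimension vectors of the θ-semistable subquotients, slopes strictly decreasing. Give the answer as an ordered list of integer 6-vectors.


Barcode: M ≅ I[1,1], I[2,2], I[2,3]^2, I[2,6], I[4,4]^3. HN layers by μ_θ (5 steps, strictly decreasing):
  μ^(1)=41; μ^(2)=19/2; μ^(3)=-1; μ^(4)=-22; μ^(5)=-29

((0, 1, 0, 0, 0, 0); (0, 2, 2, 0, 1, 1); (0, 1, 1, 1, 0, 0); (0, 0, 0, 3, 0, 0); (1, 0, 0, 0, 0, 0))


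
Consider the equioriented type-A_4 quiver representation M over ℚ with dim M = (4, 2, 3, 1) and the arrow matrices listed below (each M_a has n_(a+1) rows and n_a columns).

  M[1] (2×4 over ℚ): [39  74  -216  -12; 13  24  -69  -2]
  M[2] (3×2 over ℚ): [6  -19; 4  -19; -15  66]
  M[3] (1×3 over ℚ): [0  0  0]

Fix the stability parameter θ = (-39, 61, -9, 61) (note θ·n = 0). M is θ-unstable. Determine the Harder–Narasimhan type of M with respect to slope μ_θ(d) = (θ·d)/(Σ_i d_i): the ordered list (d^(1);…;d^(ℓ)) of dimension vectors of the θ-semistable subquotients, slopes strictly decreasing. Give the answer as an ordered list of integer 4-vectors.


Interval decomposition of M: I[1,1]^2, I[1,3]^2, I[3,3], I[4,4].
HN type (ℓ=4): μ^(1)=61; μ^(2)=26; μ^(3)=-9; μ^(4)=-39

((0, 0, 0, 1); (0, 2, 2, 0); (0, 0, 1, 0); (4, 0, 0, 0))


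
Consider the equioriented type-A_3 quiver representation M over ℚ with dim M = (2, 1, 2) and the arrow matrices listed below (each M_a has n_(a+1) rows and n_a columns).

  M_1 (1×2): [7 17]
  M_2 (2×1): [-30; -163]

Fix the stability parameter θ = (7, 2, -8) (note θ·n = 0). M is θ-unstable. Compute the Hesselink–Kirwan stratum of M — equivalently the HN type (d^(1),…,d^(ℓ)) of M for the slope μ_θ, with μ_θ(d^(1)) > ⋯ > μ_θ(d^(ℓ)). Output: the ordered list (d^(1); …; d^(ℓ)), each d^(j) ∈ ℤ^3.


Barcode: M ≅ I[1,1], I[1,3], I[3,3]. HN layers by μ_θ (3 steps, strictly decreasing):
  μ^(1)=7; μ^(2)=1/3; μ^(3)=-8

((1, 0, 0); (1, 1, 1); (0, 0, 1))


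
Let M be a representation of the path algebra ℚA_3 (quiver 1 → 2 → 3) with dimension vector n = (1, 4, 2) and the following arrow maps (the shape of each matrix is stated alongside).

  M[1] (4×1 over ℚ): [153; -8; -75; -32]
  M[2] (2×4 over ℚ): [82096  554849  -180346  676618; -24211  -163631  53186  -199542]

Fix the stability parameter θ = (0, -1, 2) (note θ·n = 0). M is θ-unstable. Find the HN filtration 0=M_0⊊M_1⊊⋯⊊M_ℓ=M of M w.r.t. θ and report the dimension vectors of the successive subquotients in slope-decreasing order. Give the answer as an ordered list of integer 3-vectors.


Via rank(M_{q-1}∘⋯∘M_p): M ≅ I[1,3], I[2,2]^2, I[2,3].
μ_θ-semistable layers: μ^(1)=2; μ^(2)=-1/2; μ^(3)=-1

((0, 0, 2); (1, 1, 0); (0, 3, 0))


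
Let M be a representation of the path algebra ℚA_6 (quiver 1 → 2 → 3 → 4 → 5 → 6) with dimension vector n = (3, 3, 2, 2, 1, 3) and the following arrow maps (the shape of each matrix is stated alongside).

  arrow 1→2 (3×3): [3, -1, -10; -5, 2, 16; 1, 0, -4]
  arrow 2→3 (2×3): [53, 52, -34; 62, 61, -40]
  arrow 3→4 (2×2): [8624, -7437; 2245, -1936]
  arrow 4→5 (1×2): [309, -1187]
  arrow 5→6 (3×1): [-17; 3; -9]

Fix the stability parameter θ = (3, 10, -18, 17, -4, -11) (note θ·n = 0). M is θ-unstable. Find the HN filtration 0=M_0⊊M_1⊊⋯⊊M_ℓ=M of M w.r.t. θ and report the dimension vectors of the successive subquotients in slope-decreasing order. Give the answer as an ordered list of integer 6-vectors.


Barcode: M ≅ I[1,1], I[1,4], I[1,6], I[2,2], I[6,6]^2. HN layers by μ_θ (6 steps, strictly decreasing):
  μ^(1)=17; μ^(2)=10; μ^(3)=3; μ^(4)=2/3; μ^(5)=-5/3; μ^(6)=-11

((0, 0, 0, 1, 0, 0); (0, 1, 0, 0, 0, 0); (1, 0, 0, 0, 0, 0); (0, 0, 0, 1, 1, 1); (2, 2, 2, 0, 0, 0); (0, 0, 0, 0, 0, 2))


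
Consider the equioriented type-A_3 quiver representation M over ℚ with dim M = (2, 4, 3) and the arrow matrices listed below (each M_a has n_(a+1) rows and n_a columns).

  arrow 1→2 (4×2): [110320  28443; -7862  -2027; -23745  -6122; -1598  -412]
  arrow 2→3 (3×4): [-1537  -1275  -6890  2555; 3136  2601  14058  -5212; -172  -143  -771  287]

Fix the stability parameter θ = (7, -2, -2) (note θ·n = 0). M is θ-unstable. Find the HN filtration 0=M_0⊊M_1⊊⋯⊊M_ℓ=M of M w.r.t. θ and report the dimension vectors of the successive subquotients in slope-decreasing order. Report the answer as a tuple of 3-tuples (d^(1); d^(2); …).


Via rank(M_{q-1}∘⋯∘M_p): M ≅ I[1,3]^2, I[2,2], I[2,3].
μ_θ-semistable layers: μ^(1)=1; μ^(2)=-2

((2, 2, 2); (0, 2, 1))


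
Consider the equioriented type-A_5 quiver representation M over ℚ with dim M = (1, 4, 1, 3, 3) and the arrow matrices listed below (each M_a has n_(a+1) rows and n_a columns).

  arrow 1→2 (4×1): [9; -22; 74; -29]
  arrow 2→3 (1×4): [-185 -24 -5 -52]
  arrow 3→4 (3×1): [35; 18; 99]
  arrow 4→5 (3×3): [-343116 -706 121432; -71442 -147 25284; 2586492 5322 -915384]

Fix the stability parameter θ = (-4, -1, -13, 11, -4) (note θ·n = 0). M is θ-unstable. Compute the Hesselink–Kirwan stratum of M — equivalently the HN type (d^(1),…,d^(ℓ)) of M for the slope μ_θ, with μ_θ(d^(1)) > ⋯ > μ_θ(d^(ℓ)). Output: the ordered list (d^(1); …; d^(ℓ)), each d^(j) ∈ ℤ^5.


Via rank(M_{q-1}∘⋯∘M_p): M ≅ I[1,4], I[2,2]^3, I[4,4], I[4,5], I[5,5]^2.
μ_θ-semistable layers: μ^(1)=11; μ^(2)=7/2; μ^(3)=-1; μ^(4)=-4; μ^(5)=-6

((0, 0, 0, 2, 0); (0, 0, 0, 1, 1); (0, 3, 0, 0, 0); (0, 0, 0, 0, 2); (1, 1, 1, 0, 0))


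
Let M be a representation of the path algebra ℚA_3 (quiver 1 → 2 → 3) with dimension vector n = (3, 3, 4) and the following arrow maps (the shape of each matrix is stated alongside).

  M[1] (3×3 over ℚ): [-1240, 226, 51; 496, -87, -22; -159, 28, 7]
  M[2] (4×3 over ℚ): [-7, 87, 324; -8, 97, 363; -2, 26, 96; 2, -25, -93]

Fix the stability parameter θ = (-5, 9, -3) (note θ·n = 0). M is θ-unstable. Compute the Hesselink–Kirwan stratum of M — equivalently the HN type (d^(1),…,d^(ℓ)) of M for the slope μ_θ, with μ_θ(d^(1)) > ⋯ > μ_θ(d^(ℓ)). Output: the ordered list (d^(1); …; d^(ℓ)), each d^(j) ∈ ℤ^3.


Barcode: M ≅ I[1,2], I[1,3]^2, I[3,3]^2. HN layers by μ_θ (4 steps, strictly decreasing):
  μ^(1)=9; μ^(2)=3; μ^(3)=-3; μ^(4)=-5

((0, 1, 0); (0, 2, 2); (0, 0, 2); (3, 0, 0))


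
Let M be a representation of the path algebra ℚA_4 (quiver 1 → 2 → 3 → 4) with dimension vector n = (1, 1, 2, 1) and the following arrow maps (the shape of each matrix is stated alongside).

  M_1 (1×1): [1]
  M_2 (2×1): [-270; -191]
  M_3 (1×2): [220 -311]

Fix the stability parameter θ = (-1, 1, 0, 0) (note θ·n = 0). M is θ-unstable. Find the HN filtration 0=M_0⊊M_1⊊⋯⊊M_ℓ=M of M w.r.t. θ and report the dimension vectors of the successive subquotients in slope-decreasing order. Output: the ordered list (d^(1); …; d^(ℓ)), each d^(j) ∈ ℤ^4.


Interval decomposition of M: I[1,4], I[3,3].
HN type (ℓ=3): μ^(1)=1/3; μ^(2)=0; μ^(3)=-1

((0, 1, 1, 1); (0, 0, 1, 0); (1, 0, 0, 0))


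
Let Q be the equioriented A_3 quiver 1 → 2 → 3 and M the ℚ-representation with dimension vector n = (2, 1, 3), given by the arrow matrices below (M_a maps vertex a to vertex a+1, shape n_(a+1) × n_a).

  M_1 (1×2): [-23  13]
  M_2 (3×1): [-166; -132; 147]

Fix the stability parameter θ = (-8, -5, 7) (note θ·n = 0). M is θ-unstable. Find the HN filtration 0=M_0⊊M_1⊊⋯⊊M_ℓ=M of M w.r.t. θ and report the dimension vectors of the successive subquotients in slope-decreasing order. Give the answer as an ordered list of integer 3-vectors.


Interval decomposition of M: I[1,1], I[1,3], I[3,3]^2.
HN type (ℓ=3): μ^(1)=7; μ^(2)=-5; μ^(3)=-8

((0, 0, 3); (0, 1, 0); (2, 0, 0))


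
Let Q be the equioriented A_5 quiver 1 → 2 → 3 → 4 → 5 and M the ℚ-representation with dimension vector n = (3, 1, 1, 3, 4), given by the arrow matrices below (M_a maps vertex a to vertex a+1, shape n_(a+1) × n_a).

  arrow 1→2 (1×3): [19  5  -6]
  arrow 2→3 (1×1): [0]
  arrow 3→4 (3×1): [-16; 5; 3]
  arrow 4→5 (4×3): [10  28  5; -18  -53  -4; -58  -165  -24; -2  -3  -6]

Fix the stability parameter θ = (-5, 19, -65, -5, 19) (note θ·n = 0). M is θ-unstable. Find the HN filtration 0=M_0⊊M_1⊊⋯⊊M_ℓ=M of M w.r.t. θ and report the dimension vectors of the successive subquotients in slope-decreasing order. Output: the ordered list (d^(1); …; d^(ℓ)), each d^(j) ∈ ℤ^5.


Interval decomposition of M: I[1,1]^2, I[1,2], I[3,5], I[4,4], I[4,5], I[5,5]^2.
HN type (ℓ=3): μ^(1)=19; μ^(2)=-5; μ^(3)=-65

((0, 1, 0, 0, 4); (3, 0, 0, 3, 0); (0, 0, 1, 0, 0))


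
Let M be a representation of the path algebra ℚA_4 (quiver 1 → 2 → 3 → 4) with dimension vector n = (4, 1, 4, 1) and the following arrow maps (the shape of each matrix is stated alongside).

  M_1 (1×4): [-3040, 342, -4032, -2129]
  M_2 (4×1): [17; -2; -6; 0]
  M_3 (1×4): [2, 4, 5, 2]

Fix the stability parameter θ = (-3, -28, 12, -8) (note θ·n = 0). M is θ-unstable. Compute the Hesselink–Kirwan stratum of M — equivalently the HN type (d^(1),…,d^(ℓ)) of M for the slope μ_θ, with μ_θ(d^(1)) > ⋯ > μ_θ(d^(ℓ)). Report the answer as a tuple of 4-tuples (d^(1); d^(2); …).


Barcode: M ≅ I[1,1]^3, I[1,4], I[3,3]^3. HN layers by μ_θ (4 steps, strictly decreasing):
  μ^(1)=12; μ^(2)=2; μ^(3)=-3; μ^(4)=-31/2

((0, 0, 3, 0); (0, 0, 1, 1); (3, 0, 0, 0); (1, 1, 0, 0))


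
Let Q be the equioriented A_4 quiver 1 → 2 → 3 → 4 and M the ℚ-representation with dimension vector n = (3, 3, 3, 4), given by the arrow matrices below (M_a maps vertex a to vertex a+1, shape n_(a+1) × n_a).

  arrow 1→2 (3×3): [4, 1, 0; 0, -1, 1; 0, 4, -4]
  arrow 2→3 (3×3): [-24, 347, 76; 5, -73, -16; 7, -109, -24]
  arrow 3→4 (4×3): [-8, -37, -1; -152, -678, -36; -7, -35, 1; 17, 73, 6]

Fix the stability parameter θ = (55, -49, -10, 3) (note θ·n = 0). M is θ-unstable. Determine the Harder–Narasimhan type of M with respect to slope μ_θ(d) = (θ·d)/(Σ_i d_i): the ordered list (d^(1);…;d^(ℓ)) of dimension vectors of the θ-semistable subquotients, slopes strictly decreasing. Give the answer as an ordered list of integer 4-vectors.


Via rank(M_{q-1}∘⋯∘M_p): M ≅ I[1,1], I[1,4]^2, I[2,2], I[3,4], I[4,4].
μ_θ-semistable layers: μ^(1)=55; μ^(2)=3; μ^(3)=-4/3; μ^(4)=-10; μ^(5)=-49

((1, 0, 0, 0); (0, 0, 0, 4); (2, 2, 2, 0); (0, 0, 1, 0); (0, 1, 0, 0))


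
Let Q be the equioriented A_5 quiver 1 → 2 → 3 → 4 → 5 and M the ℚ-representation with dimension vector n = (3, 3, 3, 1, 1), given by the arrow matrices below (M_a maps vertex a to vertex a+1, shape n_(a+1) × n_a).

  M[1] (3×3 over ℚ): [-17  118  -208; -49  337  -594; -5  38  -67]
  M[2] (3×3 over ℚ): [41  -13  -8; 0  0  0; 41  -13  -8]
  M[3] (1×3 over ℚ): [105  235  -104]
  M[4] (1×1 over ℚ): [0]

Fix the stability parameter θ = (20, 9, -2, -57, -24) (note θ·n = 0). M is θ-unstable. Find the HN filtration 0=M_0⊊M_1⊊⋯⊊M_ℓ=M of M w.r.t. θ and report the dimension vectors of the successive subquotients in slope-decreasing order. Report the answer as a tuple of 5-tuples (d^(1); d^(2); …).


Via rank(M_{q-1}∘⋯∘M_p): M ≅ I[1,2]^2, I[1,4], I[3,3]^2, I[5,5].
μ_θ-semistable layers: μ^(1)=29/2; μ^(2)=-2; μ^(3)=-15/2; μ^(4)=-24

((2, 2, 0, 0, 0); (0, 0, 2, 0, 0); (1, 1, 1, 1, 0); (0, 0, 0, 0, 1))


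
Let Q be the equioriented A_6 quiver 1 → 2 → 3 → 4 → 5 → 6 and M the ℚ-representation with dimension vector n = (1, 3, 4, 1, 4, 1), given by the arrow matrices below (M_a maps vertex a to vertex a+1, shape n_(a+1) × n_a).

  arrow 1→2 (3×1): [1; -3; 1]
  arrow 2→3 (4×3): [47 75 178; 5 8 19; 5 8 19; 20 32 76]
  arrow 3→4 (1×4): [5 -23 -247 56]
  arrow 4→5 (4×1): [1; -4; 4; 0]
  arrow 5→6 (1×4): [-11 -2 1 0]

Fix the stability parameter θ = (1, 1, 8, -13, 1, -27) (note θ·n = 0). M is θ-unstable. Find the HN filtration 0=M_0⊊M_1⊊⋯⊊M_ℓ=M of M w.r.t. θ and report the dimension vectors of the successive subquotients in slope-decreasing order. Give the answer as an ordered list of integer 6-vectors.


Via rank(M_{q-1}∘⋯∘M_p): M ≅ I[1,2], I[2,3], I[2,6], I[3,3]^2, I[5,5]^3.
μ_θ-semistable layers: μ^(1)=8; μ^(2)=1; μ^(3)=-6

((0, 0, 3, 0, 0, 0); (1, 2, 0, 0, 3, 0); (0, 1, 1, 1, 1, 1))


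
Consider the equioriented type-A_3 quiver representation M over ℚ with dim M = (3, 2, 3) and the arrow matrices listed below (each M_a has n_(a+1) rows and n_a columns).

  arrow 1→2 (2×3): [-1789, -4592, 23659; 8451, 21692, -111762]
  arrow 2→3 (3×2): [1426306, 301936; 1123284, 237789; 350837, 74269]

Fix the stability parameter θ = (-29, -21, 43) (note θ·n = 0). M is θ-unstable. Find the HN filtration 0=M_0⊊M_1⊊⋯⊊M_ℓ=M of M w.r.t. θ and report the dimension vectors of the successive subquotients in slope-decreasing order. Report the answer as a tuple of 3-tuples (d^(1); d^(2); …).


Barcode: M ≅ I[1,1], I[1,3]^2, I[3,3]. HN layers by μ_θ (3 steps, strictly decreasing):
  μ^(1)=43; μ^(2)=-21; μ^(3)=-29

((0, 0, 3); (0, 2, 0); (3, 0, 0))


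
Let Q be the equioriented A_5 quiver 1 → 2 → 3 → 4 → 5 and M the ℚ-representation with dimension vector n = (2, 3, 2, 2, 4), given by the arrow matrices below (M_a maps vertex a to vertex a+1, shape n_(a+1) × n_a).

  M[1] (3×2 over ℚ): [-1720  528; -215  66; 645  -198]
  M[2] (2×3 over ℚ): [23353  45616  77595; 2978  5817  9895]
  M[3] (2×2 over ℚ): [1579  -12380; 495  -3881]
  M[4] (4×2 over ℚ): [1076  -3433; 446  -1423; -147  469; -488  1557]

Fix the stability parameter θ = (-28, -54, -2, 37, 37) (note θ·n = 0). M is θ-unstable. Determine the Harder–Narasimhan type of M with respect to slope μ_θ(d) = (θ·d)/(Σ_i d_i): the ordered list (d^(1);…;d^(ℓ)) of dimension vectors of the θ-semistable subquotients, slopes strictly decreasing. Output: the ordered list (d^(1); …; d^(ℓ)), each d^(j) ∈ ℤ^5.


Barcode: M ≅ I[1,1], I[1,5], I[2,2], I[2,5], I[5,5]^2. HN layers by μ_θ (5 steps, strictly decreasing):
  μ^(1)=37; μ^(2)=-2; μ^(3)=-28; μ^(4)=-41; μ^(5)=-54

((0, 0, 0, 2, 4); (0, 0, 2, 0, 0); (1, 0, 0, 0, 0); (1, 1, 0, 0, 0); (0, 2, 0, 0, 0))


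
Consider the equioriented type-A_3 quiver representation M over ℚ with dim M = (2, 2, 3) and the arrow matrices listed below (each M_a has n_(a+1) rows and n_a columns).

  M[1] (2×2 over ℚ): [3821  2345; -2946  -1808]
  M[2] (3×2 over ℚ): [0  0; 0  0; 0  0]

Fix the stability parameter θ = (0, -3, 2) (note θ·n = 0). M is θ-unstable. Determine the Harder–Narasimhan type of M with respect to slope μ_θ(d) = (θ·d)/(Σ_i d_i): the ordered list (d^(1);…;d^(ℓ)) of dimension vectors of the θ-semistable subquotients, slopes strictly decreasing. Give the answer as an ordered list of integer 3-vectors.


Via rank(M_{q-1}∘⋯∘M_p): M ≅ I[1,2]^2, I[3,3]^3.
μ_θ-semistable layers: μ^(1)=2; μ^(2)=-3/2

((0, 0, 3); (2, 2, 0))


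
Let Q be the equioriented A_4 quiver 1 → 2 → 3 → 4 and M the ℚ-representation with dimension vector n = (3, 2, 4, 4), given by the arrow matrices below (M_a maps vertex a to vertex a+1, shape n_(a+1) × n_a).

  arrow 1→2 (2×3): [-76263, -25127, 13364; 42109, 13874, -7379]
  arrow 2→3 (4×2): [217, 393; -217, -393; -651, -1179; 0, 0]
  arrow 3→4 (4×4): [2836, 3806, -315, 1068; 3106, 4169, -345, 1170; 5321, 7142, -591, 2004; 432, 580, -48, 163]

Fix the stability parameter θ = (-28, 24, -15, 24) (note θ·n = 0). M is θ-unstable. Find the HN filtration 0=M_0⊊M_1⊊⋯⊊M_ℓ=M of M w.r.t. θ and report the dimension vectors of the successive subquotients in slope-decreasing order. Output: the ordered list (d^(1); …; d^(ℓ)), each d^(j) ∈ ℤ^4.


Barcode: M ≅ I[1,1], I[1,2], I[1,4], I[3,4]^3. HN layers by μ_θ (4 steps, strictly decreasing):
  μ^(1)=24; μ^(2)=9/2; μ^(3)=-15; μ^(4)=-28

((0, 1, 0, 4); (0, 1, 1, 0); (0, 0, 3, 0); (3, 0, 0, 0))


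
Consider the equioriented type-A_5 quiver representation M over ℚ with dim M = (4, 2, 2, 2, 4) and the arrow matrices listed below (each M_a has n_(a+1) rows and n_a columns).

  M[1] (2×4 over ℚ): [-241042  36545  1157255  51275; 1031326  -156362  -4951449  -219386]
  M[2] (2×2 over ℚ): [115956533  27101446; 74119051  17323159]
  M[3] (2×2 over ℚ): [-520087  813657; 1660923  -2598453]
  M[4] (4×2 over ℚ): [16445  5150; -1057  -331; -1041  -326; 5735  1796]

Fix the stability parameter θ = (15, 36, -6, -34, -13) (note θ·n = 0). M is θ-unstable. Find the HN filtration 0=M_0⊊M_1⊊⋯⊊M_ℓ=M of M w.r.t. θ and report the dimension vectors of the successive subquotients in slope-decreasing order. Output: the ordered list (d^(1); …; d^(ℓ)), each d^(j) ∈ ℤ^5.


Interval decomposition of M: I[1,1]^2, I[1,3], I[1,5], I[4,5], I[5,5]^2.
HN type (ℓ=4): μ^(1)=15; μ^(2)=-2/5; μ^(3)=-13; μ^(4)=-34

((3, 1, 1, 0, 0); (1, 1, 1, 1, 1); (0, 0, 0, 0, 3); (0, 0, 0, 1, 0))


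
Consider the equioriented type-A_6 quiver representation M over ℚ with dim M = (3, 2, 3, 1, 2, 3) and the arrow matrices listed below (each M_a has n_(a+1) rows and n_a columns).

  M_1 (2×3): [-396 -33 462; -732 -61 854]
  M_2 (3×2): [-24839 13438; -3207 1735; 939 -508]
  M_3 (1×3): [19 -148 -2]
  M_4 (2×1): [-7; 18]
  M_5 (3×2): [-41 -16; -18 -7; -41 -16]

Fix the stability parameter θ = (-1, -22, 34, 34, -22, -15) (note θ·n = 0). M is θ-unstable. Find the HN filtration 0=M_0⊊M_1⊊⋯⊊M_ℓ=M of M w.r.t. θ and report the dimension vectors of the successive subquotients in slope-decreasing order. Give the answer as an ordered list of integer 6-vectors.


Barcode: M ≅ I[1,1]^2, I[1,6], I[2,3], I[3,3], I[5,6], I[6,6]. HN layers by μ_θ (6 steps, strictly decreasing):
  μ^(1)=34; μ^(2)=31/4; μ^(3)=-1; μ^(4)=-23/2; μ^(5)=-15; μ^(6)=-22

((0, 0, 2, 0, 0, 0); (0, 0, 1, 1, 1, 1); (2, 0, 0, 0, 0, 0); (1, 1, 0, 0, 0, 0); (0, 0, 0, 0, 0, 2); (0, 1, 0, 0, 1, 0))


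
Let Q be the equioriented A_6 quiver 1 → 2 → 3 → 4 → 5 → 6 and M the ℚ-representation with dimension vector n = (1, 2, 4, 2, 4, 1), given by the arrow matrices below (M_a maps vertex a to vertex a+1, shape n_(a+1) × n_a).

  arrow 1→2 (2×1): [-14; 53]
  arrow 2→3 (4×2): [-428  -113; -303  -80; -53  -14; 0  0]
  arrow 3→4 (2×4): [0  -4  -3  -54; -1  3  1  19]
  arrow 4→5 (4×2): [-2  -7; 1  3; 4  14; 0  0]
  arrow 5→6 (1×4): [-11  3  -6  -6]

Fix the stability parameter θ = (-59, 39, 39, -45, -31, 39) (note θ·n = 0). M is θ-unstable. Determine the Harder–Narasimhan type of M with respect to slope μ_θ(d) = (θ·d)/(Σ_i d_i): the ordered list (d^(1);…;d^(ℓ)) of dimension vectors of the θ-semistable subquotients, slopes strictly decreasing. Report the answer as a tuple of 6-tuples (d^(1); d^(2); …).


Interval decomposition of M: I[1,6], I[2,5], I[3,3]^2, I[5,5]^2.
HN type (ℓ=4): μ^(1)=39; μ^(2)=1/2; μ^(3)=-31; μ^(4)=-59

((0, 0, 2, 0, 0, 1); (0, 2, 2, 2, 2, 0); (0, 0, 0, 0, 2, 0); (1, 0, 0, 0, 0, 0))


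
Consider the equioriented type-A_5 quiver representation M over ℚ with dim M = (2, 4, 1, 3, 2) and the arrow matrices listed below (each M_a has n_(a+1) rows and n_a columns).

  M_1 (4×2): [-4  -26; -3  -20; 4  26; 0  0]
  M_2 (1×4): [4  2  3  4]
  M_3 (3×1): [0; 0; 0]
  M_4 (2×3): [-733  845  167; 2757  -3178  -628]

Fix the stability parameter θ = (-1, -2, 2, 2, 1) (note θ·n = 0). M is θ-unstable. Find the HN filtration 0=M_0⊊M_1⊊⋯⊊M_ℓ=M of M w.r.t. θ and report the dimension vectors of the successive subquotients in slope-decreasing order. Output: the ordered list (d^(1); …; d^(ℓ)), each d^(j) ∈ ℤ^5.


Interval decomposition of M: I[1,2], I[1,3], I[2,2]^2, I[4,4], I[4,5]^2.
HN type (ℓ=4): μ^(1)=2; μ^(2)=3/2; μ^(3)=-3/2; μ^(4)=-2

((0, 0, 1, 1, 0); (0, 0, 0, 2, 2); (2, 2, 0, 0, 0); (0, 2, 0, 0, 0))


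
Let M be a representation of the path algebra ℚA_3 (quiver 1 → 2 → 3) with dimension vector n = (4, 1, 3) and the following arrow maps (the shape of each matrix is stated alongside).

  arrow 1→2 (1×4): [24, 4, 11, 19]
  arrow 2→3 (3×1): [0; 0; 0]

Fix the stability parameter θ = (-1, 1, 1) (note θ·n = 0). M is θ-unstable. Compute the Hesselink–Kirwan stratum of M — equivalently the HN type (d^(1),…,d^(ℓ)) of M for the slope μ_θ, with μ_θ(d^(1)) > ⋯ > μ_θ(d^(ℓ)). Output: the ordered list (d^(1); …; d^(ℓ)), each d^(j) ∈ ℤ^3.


Interval decomposition of M: I[1,1]^3, I[1,2], I[3,3]^3.
HN type (ℓ=2): μ^(1)=1; μ^(2)=-1

((0, 1, 3); (4, 0, 0))


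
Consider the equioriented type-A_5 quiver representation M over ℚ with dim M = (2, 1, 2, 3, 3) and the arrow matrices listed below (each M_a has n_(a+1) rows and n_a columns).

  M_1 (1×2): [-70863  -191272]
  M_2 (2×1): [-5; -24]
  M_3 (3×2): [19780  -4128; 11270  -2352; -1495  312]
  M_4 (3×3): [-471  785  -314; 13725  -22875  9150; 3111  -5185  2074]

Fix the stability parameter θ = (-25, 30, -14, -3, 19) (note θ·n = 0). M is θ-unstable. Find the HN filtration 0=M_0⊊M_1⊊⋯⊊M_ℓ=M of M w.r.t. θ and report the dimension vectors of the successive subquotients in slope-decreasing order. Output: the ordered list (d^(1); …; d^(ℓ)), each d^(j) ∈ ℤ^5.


Barcode: M ≅ I[1,1], I[1,4], I[3,3], I[4,4], I[4,5], I[5,5]^2. HN layers by μ_θ (5 steps, strictly decreasing):
  μ^(1)=19; μ^(2)=13/3; μ^(3)=-3; μ^(4)=-14; μ^(5)=-25

((0, 0, 0, 0, 3); (0, 1, 1, 1, 0); (0, 0, 0, 2, 0); (0, 0, 1, 0, 0); (2, 0, 0, 0, 0))


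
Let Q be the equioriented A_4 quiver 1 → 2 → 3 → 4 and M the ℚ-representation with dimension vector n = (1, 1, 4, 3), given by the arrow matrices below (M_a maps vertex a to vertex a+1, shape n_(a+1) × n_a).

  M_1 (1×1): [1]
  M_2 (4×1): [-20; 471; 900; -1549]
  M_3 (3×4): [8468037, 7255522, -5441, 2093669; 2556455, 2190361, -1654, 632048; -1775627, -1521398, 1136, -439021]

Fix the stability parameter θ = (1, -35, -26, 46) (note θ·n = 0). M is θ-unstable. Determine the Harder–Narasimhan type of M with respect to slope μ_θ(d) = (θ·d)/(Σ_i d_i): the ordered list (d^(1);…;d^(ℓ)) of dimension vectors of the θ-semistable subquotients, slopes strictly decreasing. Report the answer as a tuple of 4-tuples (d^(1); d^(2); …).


Barcode: M ≅ I[1,4], I[3,3], I[3,4]^2. HN layers by μ_θ (3 steps, strictly decreasing):
  μ^(1)=46; μ^(2)=-20; μ^(3)=-26

((0, 0, 0, 3); (1, 1, 1, 0); (0, 0, 3, 0))


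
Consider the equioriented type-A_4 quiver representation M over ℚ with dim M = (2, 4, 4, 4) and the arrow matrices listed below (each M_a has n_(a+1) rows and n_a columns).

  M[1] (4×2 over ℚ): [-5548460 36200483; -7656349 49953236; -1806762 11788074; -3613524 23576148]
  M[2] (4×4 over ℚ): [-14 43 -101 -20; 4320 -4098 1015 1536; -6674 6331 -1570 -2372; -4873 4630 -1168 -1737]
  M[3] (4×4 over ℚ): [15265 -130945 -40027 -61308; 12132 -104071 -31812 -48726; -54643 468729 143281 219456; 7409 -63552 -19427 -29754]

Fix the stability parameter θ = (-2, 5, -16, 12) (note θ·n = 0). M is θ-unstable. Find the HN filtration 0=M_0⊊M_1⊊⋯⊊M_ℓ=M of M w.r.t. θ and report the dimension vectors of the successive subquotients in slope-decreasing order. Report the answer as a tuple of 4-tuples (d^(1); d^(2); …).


Barcode: M ≅ I[1,3]^2, I[2,2], I[2,4], I[3,4], I[4,4]^2. HN layers by μ_θ (5 steps, strictly decreasing):
  μ^(1)=12; μ^(2)=5; μ^(3)=-13/3; μ^(4)=-11/2; μ^(5)=-16

((0, 0, 0, 4); (0, 1, 0, 0); (2, 2, 2, 0); (0, 1, 1, 0); (0, 0, 1, 0))
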